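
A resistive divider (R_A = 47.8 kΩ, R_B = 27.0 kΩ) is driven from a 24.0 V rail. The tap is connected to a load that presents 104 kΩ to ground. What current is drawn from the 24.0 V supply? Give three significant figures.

R_B‖R_L = 21.44 kΩ, so the source sees R_A + R_B‖R_L = 69.24 kΩ.
I = 24.0 V / 69.24 kΩ = 0.347 mA.

I ≈ 0.347 mA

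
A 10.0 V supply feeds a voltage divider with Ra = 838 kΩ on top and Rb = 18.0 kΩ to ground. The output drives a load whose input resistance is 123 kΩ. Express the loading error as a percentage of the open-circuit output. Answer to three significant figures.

Unloaded V = 10.0 × 18.0/856.0 = 0.21028 V.
Loaded: Rb‖R_L = 15.70 kΩ, giving V = 10.0 × 15.70/853.7 = 0.18393 V.
Drop = (0.21028 − 0.18393) / 0.21028 = 12.5 %.

12.5 %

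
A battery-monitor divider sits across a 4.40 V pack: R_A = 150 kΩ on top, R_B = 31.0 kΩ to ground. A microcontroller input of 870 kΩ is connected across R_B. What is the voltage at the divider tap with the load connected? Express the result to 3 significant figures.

The load sits in parallel with R_B: R_B‖R_L = (31.0 × 870) / (31.0 + 870) = 29.93 kΩ.
V_out = 4.40 × 29.93 / (150 + 29.93) = 4.40 × 29.93/179.9 = 0.732 V.
(Unloaded it would have been 0.754 V.)

V_out ≈ 0.732 V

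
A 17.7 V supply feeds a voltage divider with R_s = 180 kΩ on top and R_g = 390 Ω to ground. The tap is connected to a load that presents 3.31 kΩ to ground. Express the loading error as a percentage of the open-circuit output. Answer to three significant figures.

10.5 %

The divider's output (Thévenin) resistance is R_s‖R_g = 389.2 Ω.
Fractional drop under load = R_th/(R_th + R_L) = 389.2 / (389.2 + 3310) = 0.1052.
So the output falls by 10.5 %.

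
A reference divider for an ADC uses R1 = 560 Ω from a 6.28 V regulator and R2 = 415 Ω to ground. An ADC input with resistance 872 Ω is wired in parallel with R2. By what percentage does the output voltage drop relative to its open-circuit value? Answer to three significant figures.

Unloaded V = 6.28 × 415/975.0 = 2.673 V.
Loaded: R2‖R_L = 281.2 Ω, giving V = 6.28 × 281.2/841.2 = 2.099 V.
Drop = (2.673 − 2.099) / 2.673 = 21.5 %.

21.5 %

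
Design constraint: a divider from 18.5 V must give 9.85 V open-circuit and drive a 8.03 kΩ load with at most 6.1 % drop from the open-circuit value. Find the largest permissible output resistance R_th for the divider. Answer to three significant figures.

Loading drop = R_th/(R_th + R_L) ≤ 0.0610, so R_th ≤ R_L · ε/(1−ε) = 8.03 kΩ × 0.0610/0.9390 = 522 Ω.
(Any R1, R2 with R2/(R1+R2) = 0.532 and R1‖R2 ≤ 522 Ω will meet the spec.)

R_th ≤ 522 Ω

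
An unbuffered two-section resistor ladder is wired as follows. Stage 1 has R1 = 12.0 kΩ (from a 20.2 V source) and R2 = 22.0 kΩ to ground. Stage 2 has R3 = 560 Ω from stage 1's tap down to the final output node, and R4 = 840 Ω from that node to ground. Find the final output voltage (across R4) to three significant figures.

V_out ≈ 1.20 V

Stage 2 presents R3+R4 = 1400 Ω as a load on stage 1's tap.
Stage 1's lower leg becomes R2‖(R3+R4) = 1316 Ω, so V_mid = 20.2 × 1316/13320 = 1.997 V.
Stage 2 is itself unloaded: V_out = V_mid × R4/(R3+R4) = 1.997 × 840/1400 = 1.20 V.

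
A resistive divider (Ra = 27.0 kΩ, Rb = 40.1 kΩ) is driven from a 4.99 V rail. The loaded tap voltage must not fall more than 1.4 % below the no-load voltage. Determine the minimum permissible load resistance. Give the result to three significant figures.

R_L(min) ≈ 1.14 MΩ

Output resistance R_th = Ra‖Rb = (27.0 × 40.1)/67.10 = 16.14 kΩ.
The fractional drop is R_th/(R_th + R_L); requiring this ≤ 0.0140 gives R_L ≥ R_th(1/0.0140 − 1) = 16.14 × 70.43 = 1.14 MΩ.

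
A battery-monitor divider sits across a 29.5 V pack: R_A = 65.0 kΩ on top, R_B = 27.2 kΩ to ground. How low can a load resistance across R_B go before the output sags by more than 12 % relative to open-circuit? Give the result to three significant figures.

R_L(min) ≈ 141 kΩ

Output resistance R_th = R_A‖R_B = (65.0 × 27.2)/92.20 = 19.18 kΩ.
The fractional drop is R_th/(R_th + R_L); requiring this ≤ 0.120 gives R_L ≥ R_th(1/0.120 − 1) = 19.18 × 7.333 = 141 kΩ.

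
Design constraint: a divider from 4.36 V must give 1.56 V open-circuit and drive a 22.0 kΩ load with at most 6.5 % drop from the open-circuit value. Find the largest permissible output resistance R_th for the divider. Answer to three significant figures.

R_th ≤ 1.53 kΩ

Loading drop = R_th/(R_th + R_L) ≤ 0.0650, so R_th ≤ R_L · ε/(1−ε) = 22.0 kΩ × 0.0650/0.9350 = 1.53 kΩ.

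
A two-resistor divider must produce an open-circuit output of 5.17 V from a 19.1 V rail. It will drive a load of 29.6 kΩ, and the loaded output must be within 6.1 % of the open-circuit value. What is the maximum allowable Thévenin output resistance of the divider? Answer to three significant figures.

R_th ≤ 1.92 kΩ

Loading drop = R_th/(R_th + R_L) ≤ 0.0610, so R_th ≤ R_L · ε/(1−ε) = 29.6 kΩ × 0.0610/0.9390 = 1.92 kΩ.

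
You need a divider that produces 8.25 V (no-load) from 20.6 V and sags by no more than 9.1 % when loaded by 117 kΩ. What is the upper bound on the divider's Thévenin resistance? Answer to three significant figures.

R_th ≤ 11.7 kΩ

Loading drop = R_th/(R_th + R_L) ≤ 0.0910, so R_th ≤ R_L · ε/(1−ε) = 117 kΩ × 0.0910/0.9090 = 11.7 kΩ.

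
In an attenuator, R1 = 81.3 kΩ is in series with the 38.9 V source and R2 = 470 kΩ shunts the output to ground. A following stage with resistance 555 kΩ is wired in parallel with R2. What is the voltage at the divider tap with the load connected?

The load sits in parallel with R2: R2‖R_L = (470 × 555) / (470 + 555) = 254.5 kΩ.
V_out = 38.9 × 254.5 / (81.3 + 254.5) = 38.9 × 254.5/335.8 = 29.5 V.
(Unloaded it would have been 33.2 V.)

V_out ≈ 29.5 V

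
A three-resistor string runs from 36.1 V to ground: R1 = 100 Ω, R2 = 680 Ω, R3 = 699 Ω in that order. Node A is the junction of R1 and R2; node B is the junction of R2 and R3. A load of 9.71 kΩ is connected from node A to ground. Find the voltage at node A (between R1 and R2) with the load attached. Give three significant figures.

Below node A the series string R2+R3 = 1379 Ω sits in parallel with the 9710 Ω load: 1208 Ω.
V_A = 36.1 × 1208/(100 + 1208) = 33.3 V.

V ≈ 33.3 V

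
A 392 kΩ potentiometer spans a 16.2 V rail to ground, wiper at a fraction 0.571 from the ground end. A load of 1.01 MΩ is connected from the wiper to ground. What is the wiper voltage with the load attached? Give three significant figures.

V ≈ 8.45 V

The wiper splits the pot into (1−α)R = 168.2 kΩ above and αR = 223.8 kΩ below.
Lower section ‖ load = 183.2 kΩ.
V_wiper = 16.2 × 183.2/(168.2 + 183.2) = 8.45 V.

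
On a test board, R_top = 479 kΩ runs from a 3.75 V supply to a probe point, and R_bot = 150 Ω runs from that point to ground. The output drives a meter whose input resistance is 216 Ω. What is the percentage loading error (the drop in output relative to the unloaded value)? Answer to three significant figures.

41.0 %

Unloaded V = 3.75 × 150/479200 = 0.001174 V.
Loaded: R_bot‖R_L = 88.52 Ω, giving V = 3.75 × 88.52/479100 = 0.0006929 V.
Drop = (0.001174 − 0.0006929) / 0.001174 = 41.0 %.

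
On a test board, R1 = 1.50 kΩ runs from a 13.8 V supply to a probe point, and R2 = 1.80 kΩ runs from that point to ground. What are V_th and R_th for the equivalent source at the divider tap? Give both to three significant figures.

V_th is the open-circuit tap voltage: 13.8 × 1.80/(1.50 + 1.80) = 7.53 V.
With the supply zeroed, R1 and R2 appear in parallel from the tap: R_th = R1‖R2 = (1.50 × 1.80)/3.300 = 818 Ω.

V_th = 7.53 V, R_th = 818 Ω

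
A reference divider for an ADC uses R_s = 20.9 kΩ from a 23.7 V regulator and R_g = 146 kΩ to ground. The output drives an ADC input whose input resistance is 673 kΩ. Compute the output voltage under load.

The load sits in parallel with R_g: R_g‖R_L = (146 × 673) / (146 + 673) = 120.0 kΩ.
V_out = 23.7 × 120.0 / (20.9 + 120.0) = 23.7 × 120.0/140.9 = 20.2 V.
(Unloaded it would have been 20.7 V.)

V_out ≈ 20.2 V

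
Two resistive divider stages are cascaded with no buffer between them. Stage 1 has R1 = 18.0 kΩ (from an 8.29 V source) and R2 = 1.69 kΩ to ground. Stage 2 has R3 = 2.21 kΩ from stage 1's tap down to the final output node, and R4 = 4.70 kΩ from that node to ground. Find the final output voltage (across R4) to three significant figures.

V_out ≈ 0.396 V

Stage 2 presents R3+R4 = 6.910 kΩ as a load on stage 1's tap.
Stage 1's lower leg becomes R2‖(R3+R4) = 1.358 kΩ, so V_mid = 8.29 × 1.358/19.36 = 0.5815 V.
Stage 2 is itself unloaded: V_out = V_mid × R4/(R3+R4) = 0.5815 × 4.70/6.910 = 0.396 V.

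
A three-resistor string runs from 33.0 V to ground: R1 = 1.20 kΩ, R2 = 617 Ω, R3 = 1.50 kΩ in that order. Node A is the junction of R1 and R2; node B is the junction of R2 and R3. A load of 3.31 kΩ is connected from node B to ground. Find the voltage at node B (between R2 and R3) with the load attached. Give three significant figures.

V ≈ 12.0 V

At node B, R3 is in parallel with the load: R3‖R_L = 1032 Ω.
Below node A the resistance is R2 + (R3‖R_L) = 1649 Ω, so V_A = 33.0 × 1649/2849 = 19.10 V.
Then V_B = V_A × (R3‖R_L)/(R2 + R3‖R_L) = 19.10 × 1032/1649 = 12.0 V.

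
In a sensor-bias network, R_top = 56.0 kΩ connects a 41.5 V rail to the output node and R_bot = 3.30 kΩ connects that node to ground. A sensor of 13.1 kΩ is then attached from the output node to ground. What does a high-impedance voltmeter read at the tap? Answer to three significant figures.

V_out ≈ 1.87 V

The load sits in parallel with R_bot: R_bot‖R_L = (3.30 × 13.1) / (3.30 + 13.1) = 2.636 kΩ.
V_out = 41.5 × 2.636 / (56.0 + 2.636) = 41.5 × 2.636/58.64 = 1.87 V.
(Unloaded it would have been 2.31 V.)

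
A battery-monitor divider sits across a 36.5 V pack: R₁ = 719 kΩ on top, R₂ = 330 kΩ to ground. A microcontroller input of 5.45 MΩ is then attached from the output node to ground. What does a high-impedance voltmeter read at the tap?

The load sits in parallel with R₂: R₂‖R_L = (330 × 5450) / (330 + 5450) = 311.2 kΩ.
V_out = 36.5 × 311.2 / (719 + 311.2) = 36.5 × 311.2/1030 = 11.0 V.

V_out ≈ 11.0 V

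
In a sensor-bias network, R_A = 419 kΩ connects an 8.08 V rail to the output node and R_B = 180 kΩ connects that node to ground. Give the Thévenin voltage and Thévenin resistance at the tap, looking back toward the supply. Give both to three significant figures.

V_th is the open-circuit tap voltage: 8.08 × 180/(419 + 180) = 2.43 V.
With the supply zeroed, R_A and R_B appear in parallel from the tap: R_th = R_A‖R_B = (419 × 180)/599.0 = 126 kΩ.

V_th = 2.43 V, R_th = 126 kΩ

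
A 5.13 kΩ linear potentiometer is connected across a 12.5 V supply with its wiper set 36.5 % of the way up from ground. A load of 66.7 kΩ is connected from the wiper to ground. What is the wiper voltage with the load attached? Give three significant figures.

The wiper splits the pot into (1−α)R = 3.258 kΩ above and αR = 1.872 kΩ below.
Lower section ‖ load = 1.821 kΩ.
V_wiper = 12.5 × 1.821/(3.258 + 1.821) = 4.48 V.

V ≈ 4.48 V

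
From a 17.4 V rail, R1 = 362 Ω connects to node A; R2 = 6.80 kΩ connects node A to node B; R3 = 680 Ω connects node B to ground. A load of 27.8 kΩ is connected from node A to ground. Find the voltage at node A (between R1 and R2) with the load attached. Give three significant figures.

Below node A the series string R2+R3 = 7480 Ω sits in parallel with the 27800 Ω load: 5894 Ω.
V_A = 17.4 × 5894/(362 + 5894) = 16.4 V.

V ≈ 16.4 V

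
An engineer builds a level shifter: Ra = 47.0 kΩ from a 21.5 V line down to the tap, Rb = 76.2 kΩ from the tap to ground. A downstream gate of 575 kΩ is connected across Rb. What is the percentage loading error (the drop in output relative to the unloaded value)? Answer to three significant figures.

4.81 %

The divider's output (Thévenin) resistance is Ra‖Rb = 29.07 kΩ.
Fractional drop under load = R_th/(R_th + R_L) = 29.07 / (29.07 + 575) = 0.04812.
So the output falls by 4.81 %.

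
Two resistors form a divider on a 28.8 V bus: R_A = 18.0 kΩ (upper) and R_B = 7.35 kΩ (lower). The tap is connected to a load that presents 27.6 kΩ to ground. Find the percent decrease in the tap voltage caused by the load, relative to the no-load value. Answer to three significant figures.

15.9 %

The divider's output (Thévenin) resistance is R_A‖R_B = 5.219 kΩ.
Fractional drop under load = R_th/(R_th + R_L) = 5.219 / (5.219 + 27.6) = 0.1590.
So the output falls by 15.9 %.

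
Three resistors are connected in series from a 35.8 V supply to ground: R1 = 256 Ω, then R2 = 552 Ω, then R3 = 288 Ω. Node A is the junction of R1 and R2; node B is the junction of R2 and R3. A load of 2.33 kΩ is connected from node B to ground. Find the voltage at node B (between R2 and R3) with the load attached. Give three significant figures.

V ≈ 8.62 V

At node B, R3 is in parallel with the load: R3‖R_L = 256.3 Ω.
Below node A the resistance is R2 + (R3‖R_L) = 808.3 Ω, so V_A = 35.8 × 808.3/1064 = 27.19 V.
Then V_B = V_A × (R3‖R_L)/(R2 + R3‖R_L) = 27.19 × 256.3/808.3 = 8.62 V.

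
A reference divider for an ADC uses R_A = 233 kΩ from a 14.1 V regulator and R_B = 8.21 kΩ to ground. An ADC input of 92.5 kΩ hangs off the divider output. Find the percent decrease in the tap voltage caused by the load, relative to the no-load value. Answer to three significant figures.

7.90 %

The divider's output (Thévenin) resistance is R_A‖R_B = 7.931 kΩ.
Fractional drop under load = R_th/(R_th + R_L) = 7.931 / (7.931 + 92.5) = 0.07897.
So the output falls by 7.90 %.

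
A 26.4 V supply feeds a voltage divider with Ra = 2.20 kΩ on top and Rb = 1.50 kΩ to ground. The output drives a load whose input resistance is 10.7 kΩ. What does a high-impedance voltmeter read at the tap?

V_out ≈ 9.88 V

The load sits in parallel with Rb: Rb‖R_L = (1.50 × 10.7) / (1.50 + 10.7) = 1.316 kΩ.
V_out = 26.4 × 1.316 / (2.20 + 1.316) = 26.4 × 1.316/3.516 = 9.88 V.
(Unloaded it would have been 10.7 V.)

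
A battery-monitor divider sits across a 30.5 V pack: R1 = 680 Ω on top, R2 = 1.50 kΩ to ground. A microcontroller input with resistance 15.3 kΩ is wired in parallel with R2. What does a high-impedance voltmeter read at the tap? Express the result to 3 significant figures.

V_out ≈ 20.4 V

The load sits in parallel with R2: R2‖R_L = (1500 × 15300) / (1500 + 15300) = 1366 Ω.
V_out = 30.5 × 1366 / (680 + 1366) = 30.5 × 1366/2046 = 20.4 V.
(Unloaded it would have been 21.0 V.)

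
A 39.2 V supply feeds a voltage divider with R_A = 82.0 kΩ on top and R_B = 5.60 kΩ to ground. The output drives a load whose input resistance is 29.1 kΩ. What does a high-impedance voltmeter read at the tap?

The load sits in parallel with R_B: R_B‖R_L = (5.60 × 29.1) / (5.60 + 29.1) = 4.696 kΩ.
V_out = 39.2 × 4.696 / (82.0 + 4.696) = 39.2 × 4.696/86.70 = 2.12 V.
(Unloaded it would have been 2.51 V.)

V_out ≈ 2.12 V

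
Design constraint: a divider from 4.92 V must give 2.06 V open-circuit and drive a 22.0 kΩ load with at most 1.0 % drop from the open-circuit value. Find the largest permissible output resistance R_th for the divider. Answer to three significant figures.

Loading drop = R_th/(R_th + R_L) ≤ 0.0100, so R_th ≤ R_L · ε/(1−ε) = 22.0 kΩ × 0.0100/0.9900 = 222 Ω.

R_th ≤ 222 Ω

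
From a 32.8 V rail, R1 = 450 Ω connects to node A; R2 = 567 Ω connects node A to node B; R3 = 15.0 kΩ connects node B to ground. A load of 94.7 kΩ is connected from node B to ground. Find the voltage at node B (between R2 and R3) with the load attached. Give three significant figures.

At node B, R3 is in parallel with the load: R3‖R_L = 12950 Ω.
Below node A the resistance is R2 + (R3‖R_L) = 13520 Ω, so V_A = 32.8 × 13520/13970 = 31.74 V.
Then V_B = V_A × (R3‖R_L)/(R2 + R3‖R_L) = 31.74 × 12950/13520 = 30.4 V.

V ≈ 30.4 V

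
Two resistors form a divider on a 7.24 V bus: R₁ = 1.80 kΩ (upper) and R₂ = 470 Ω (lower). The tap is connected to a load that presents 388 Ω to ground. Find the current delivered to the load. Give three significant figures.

R₂‖R_L = 212.5 Ω; V_out = 7.24 × 212.5/2013 = 0.7646 V.
I_L = V_out / R_L = 0.7646 / 388 Ω = 1.97 mA.

I_L ≈ 1.97 mA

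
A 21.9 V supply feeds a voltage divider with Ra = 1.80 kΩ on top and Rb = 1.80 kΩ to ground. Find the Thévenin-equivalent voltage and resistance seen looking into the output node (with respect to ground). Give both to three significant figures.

V_th is the open-circuit tap voltage: 21.9 × 1.80/(1.80 + 1.80) = 10.9 V.
With the supply zeroed, Ra and Rb appear in parallel from the tap: R_th = Ra‖Rb = (1.80 × 1.80)/3.600 = 900 Ω.

V_th = 10.9 V, R_th = 900 Ω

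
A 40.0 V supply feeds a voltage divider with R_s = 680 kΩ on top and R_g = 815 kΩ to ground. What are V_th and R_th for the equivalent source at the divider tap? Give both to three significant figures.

V_th is the open-circuit tap voltage: 40.0 × 815/(680 + 815) = 21.8 V.
With the supply zeroed, R_s and R_g appear in parallel from the tap: R_th = R_s‖R_g = (680 × 815)/1495 = 371 kΩ.

V_th = 21.8 V, R_th = 371 kΩ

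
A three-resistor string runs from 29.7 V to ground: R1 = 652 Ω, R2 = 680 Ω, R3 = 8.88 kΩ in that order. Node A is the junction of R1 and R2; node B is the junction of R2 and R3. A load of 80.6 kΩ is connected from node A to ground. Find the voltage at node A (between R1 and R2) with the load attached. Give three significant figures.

V ≈ 27.6 V

Below node A the series string R2+R3 = 9560 Ω sits in parallel with the 80600 Ω load: 8546 Ω.
V_A = 29.7 × 8546/(652 + 8546) = 27.6 V.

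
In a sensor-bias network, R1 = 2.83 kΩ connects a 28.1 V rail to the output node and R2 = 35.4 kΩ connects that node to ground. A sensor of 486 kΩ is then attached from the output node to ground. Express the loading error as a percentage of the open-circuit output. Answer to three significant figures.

The divider's output (Thévenin) resistance is R1‖R2 = 2.621 kΩ.
Fractional drop under load = R_th/(R_th + R_L) = 2.621 / (2.621 + 486) = 0.005363.
So the output falls by 0.536 %.

0.536 %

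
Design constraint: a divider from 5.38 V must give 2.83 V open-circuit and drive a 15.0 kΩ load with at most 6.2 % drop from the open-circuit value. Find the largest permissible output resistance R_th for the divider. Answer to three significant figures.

R_th ≤ 991 Ω

Loading drop = R_th/(R_th + R_L) ≤ 0.0620, so R_th ≤ R_L · ε/(1−ε) = 15.0 kΩ × 0.0620/0.9380 = 991 Ω.
(Any R1, R2 with R2/(R1+R2) = 0.526 and R1‖R2 ≤ 991 Ω will meet the spec.)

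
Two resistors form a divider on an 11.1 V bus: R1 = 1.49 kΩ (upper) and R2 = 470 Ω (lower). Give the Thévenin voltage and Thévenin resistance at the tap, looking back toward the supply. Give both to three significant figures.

V_th = 2.66 V, R_th = 357 Ω

V_th is the open-circuit tap voltage: 11.1 × 470/(1490 + 470) = 2.66 V.
With the supply zeroed, R1 and R2 appear in parallel from the tap: R_th = R1‖R2 = (1490 × 470)/1960 = 357 Ω.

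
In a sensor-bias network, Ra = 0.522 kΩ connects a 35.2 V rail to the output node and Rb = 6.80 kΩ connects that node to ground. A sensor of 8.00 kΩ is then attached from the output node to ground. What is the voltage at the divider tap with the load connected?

The load sits in parallel with Rb: Rb‖R_L = (6800 × 8000) / (6800 + 8000) = 3676 Ω.
V_out = 35.2 × 3676 / (522 + 3676) = 35.2 × 3676/4198 = 30.8 V.

V_out ≈ 30.8 V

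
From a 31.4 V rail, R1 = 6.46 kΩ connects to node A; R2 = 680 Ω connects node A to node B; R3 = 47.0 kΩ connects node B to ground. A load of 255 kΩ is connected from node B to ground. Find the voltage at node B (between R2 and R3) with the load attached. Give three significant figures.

V ≈ 26.6 V

At node B, R3 is in parallel with the load: R3‖R_L = 39690 Ω.
Below node A the resistance is R2 + (R3‖R_L) = 40370 Ω, so V_A = 31.4 × 40370/46830 = 27.07 V.
Then V_B = V_A × (R3‖R_L)/(R2 + R3‖R_L) = 27.07 × 39690/40370 = 26.6 V.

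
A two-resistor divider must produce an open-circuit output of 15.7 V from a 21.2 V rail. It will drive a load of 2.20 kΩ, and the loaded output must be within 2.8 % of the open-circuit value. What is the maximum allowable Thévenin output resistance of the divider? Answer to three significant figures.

R_th ≤ 63.4 Ω

Loading drop = R_th/(R_th + R_L) ≤ 0.0280, so R_th ≤ R_L · ε/(1−ε) = 2.20 kΩ × 0.0280/0.9720 = 63.4 Ω.
(Any R1, R2 with R2/(R1+R2) = 0.741 and R1‖R2 ≤ 63.4 Ω will meet the spec.)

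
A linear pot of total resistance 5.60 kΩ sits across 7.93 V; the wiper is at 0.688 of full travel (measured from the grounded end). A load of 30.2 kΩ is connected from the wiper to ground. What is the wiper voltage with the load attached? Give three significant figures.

V ≈ 5.25 V

The wiper splits the pot into (1−α)R = 1.747 kΩ above and αR = 3.853 kΩ below.
Lower section ‖ load = 3.417 kΩ.
V_wiper = 7.93 × 3.417/(1.747 + 3.417) = 5.25 V.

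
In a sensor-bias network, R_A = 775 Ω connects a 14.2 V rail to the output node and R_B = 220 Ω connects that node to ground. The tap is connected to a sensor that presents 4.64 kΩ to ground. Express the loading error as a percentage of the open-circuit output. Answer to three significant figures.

The divider's output (Thévenin) resistance is R_A‖R_B = 171.4 Ω.
Fractional drop under load = R_th/(R_th + R_L) = 171.4 / (171.4 + 4640) = 0.03562.
So the output falls by 3.56 %.

3.56 %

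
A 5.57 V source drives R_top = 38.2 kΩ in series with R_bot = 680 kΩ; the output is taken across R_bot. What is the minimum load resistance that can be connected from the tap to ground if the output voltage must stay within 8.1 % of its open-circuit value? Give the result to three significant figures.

Output resistance R_th = R_top‖R_bot = (38.2 × 680)/718.2 = 36.17 kΩ.
The fractional drop is R_th/(R_th + R_L); requiring this ≤ 0.0810 gives R_L ≥ R_th(1/0.0810 − 1) = 36.17 × 11.35 = 410 kΩ.

R_L(min) ≈ 410 kΩ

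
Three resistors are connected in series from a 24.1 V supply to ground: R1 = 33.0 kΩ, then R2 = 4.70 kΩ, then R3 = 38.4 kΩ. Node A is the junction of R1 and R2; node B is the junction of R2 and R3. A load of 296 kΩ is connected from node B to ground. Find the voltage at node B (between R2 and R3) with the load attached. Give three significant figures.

At node B, R3 is in parallel with the load: R3‖R_L = 33.99 kΩ.
Below node A the resistance is R2 + (R3‖R_L) = 38.69 kΩ, so V_A = 24.1 × 38.69/71.69 = 13.01 V.
Then V_B = V_A × (R3‖R_L)/(R2 + R3‖R_L) = 13.01 × 33.99/38.69 = 11.4 V.

V ≈ 11.4 V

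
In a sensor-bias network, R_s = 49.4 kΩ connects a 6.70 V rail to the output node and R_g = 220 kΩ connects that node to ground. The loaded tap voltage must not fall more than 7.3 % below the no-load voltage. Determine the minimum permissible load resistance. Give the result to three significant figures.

Output resistance R_th = R_s‖R_g = (49.4 × 220)/269.4 = 40.34 kΩ.
The fractional drop is R_th/(R_th + R_L); requiring this ≤ 0.0730 gives R_L ≥ R_th(1/0.0730 − 1) = 40.34 × 12.70 = 512 kΩ.

R_L(min) ≈ 512 kΩ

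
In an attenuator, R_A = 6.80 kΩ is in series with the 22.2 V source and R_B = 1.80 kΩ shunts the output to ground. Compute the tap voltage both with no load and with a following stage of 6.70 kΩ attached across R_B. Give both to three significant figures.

Open-circuit: V = 22.2 × 1.80/(6.80 + 1.80) = 4.65 V.
With the load, R_B becomes R_B‖R_L = 1.419 kΩ, so V = 22.2 × 1.419/8.219 = 3.83 V.

Unloaded: 4.65 V; loaded: 3.83 V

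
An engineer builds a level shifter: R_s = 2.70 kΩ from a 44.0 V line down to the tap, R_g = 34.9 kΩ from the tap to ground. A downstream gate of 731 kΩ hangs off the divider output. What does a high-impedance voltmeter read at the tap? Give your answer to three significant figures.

The load sits in parallel with R_g: R_g‖R_L = (34.9 × 731) / (34.9 + 731) = 33.31 kΩ.
V_out = 44.0 × 33.31 / (2.70 + 33.31) = 44.0 × 33.31/36.01 = 40.7 V.

V_out ≈ 40.7 V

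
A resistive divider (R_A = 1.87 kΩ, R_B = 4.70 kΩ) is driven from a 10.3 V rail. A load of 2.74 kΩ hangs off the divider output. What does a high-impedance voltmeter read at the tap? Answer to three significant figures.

The load sits in parallel with R_B: R_B‖R_L = (4.70 × 2.74) / (4.70 + 2.74) = 1.731 kΩ.
V_out = 10.3 × 1.731 / (1.87 + 1.731) = 10.3 × 1.731/3.601 = 4.95 V.
(Unloaded it would have been 7.37 V.)

V_out ≈ 4.95 V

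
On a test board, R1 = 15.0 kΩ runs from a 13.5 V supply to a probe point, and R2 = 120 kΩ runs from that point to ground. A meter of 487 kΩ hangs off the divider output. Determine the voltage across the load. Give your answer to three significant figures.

V_out ≈ 11.7 V

The load sits in parallel with R2: R2‖R_L = (120 × 487) / (120 + 487) = 96.28 kΩ.
V_out = 13.5 × 96.28 / (15.0 + 96.28) = 13.5 × 96.28/111.3 = 11.7 V.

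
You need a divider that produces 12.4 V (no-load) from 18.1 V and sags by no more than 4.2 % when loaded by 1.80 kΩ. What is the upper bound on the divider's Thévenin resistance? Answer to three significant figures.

R_th ≤ 78.9 Ω

Loading drop = R_th/(R_th + R_L) ≤ 0.0420, so R_th ≤ R_L · ε/(1−ε) = 1.80 kΩ × 0.0420/0.9580 = 78.9 Ω.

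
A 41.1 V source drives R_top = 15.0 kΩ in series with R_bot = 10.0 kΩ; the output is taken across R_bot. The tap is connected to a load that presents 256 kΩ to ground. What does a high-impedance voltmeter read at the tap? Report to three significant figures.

The load sits in parallel with R_bot: R_bot‖R_L = (10.0 × 256) / (10.0 + 256) = 9.624 kΩ.
V_out = 41.1 × 9.624 / (15.0 + 9.624) = 41.1 × 9.624/24.62 = 16.1 V.

V_out ≈ 16.1 V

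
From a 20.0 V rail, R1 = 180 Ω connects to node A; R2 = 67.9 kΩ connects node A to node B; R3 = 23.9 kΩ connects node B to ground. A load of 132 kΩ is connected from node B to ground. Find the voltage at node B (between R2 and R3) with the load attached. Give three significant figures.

V ≈ 4.58 V

At node B, R3 is in parallel with the load: R3‖R_L = 20240 Ω.
Below node A the resistance is R2 + (R3‖R_L) = 88140 Ω, so V_A = 20.0 × 88140/88320 = 19.96 V.
Then V_B = V_A × (R3‖R_L)/(R2 + R3‖R_L) = 19.96 × 20240/88140 = 4.58 V.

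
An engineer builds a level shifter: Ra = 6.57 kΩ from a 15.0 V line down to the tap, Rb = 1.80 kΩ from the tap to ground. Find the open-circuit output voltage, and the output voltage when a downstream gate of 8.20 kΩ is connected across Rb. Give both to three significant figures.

Unloaded: 3.23 V; loaded: 2.75 V

Open-circuit: V = 15.0 × 1.80/(6.57 + 1.80) = 3.23 V.
With the load, Rb becomes Rb‖R_L = 1.476 kΩ, so V = 15.0 × 1.476/8.046 = 2.75 V.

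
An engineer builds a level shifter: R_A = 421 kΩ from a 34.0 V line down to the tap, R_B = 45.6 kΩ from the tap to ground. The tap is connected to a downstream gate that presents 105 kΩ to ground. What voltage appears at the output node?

The load sits in parallel with R_B: R_B‖R_L = (45.6 × 105) / (45.6 + 105) = 31.79 kΩ.
V_out = 34.0 × 31.79 / (421 + 31.79) = 34.0 × 31.79/452.8 = 2.39 V.
(Unloaded it would have been 3.32 V.)

V_out ≈ 2.39 V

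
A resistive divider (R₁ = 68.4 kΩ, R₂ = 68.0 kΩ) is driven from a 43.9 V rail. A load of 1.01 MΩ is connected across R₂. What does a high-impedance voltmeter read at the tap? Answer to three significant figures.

The load sits in parallel with R₂: R₂‖R_L = (68.0 × 1010) / (68.0 + 1010) = 63.71 kΩ.
V_out = 43.9 × 63.71 / (68.4 + 63.71) = 43.9 × 63.71/132.1 = 21.2 V.

V_out ≈ 21.2 V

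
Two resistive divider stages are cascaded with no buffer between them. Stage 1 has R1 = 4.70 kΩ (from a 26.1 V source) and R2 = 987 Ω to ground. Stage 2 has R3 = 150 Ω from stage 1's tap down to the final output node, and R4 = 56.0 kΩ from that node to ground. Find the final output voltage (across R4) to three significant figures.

V_out ≈ 4.45 V

Stage 2 presents R3+R4 = 56150 Ω as a load on stage 1's tap.
Stage 1's lower leg becomes R2‖(R3+R4) = 970.0 Ω, so V_mid = 26.1 × 970.0/5670 = 4.465 V.
Stage 2 is itself unloaded: V_out = V_mid × R4/(R3+R4) = 4.465 × 56000/56150 = 4.45 V.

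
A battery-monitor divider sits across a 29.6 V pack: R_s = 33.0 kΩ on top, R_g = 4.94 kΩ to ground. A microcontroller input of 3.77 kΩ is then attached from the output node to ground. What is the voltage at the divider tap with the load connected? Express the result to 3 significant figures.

The load sits in parallel with R_g: R_g‖R_L = (4.94 × 3.77) / (4.94 + 3.77) = 2.138 kΩ.
V_out = 29.6 × 2.138 / (33.0 + 2.138) = 29.6 × 2.138/35.14 = 1.80 V.

V_out ≈ 1.80 V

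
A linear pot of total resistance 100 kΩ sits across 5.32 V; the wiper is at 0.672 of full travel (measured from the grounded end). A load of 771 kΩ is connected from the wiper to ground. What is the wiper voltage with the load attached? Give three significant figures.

V ≈ 3.48 V

The wiper splits the pot into (1−α)R = 32.80 kΩ above and αR = 67.20 kΩ below.
Lower section ‖ load = 61.81 kΩ.
V_wiper = 5.32 × 61.81/(32.80 + 61.81) = 3.48 V.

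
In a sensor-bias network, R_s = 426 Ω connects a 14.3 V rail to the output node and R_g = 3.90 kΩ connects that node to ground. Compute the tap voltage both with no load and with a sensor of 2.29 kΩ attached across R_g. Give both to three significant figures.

Open-circuit: V = 14.3 × 3900/(426 + 3900) = 12.9 V.
With the load, R_g becomes R_g‖R_L = 1443 Ω, so V = 14.3 × 1443/1869 = 11.0 V.

Unloaded: 12.9 V; loaded: 11.0 V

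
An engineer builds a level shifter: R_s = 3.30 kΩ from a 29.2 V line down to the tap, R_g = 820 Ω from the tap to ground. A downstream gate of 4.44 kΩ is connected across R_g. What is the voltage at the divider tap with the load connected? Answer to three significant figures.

V_out ≈ 5.06 V

The load sits in parallel with R_g: R_g‖R_L = (820 × 4440) / (820 + 4440) = 692.2 Ω.
V_out = 29.2 × 692.2 / (3300 + 692.2) = 29.2 × 692.2/3992 = 5.06 V.
(Unloaded it would have been 5.81 V.)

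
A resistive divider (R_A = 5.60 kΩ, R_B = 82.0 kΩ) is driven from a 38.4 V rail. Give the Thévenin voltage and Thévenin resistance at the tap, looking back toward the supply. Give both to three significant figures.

V_th = 35.9 V, R_th = 5.24 kΩ

V_th is the open-circuit tap voltage: 38.4 × 82.0/(5.60 + 82.0) = 35.9 V.
With the supply zeroed, R_A and R_B appear in parallel from the tap: R_th = R_A‖R_B = (5.60 × 82.0)/87.60 = 5.24 kΩ.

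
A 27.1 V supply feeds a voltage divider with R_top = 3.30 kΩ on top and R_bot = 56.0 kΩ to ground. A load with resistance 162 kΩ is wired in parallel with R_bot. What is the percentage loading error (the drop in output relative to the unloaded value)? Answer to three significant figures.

1.89 %

The divider's output (Thévenin) resistance is R_top‖R_bot = 3.116 kΩ.
Fractional drop under load = R_th/(R_th + R_L) = 3.116 / (3.116 + 162) = 0.01887.
So the output falls by 1.89 %.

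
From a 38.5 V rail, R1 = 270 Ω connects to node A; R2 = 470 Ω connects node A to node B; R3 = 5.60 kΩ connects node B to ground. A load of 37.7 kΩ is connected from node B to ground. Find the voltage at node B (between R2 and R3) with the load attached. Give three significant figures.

At node B, R3 is in parallel with the load: R3‖R_L = 4876 Ω.
Below node A the resistance is R2 + (R3‖R_L) = 5346 Ω, so V_A = 38.5 × 5346/5616 = 36.65 V.
Then V_B = V_A × (R3‖R_L)/(R2 + R3‖R_L) = 36.65 × 4876/5346 = 33.4 V.

V ≈ 33.4 V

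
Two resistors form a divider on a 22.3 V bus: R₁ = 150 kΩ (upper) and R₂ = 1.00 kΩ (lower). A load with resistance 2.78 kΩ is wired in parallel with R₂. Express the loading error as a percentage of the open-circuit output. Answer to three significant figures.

26.3 %

Unloaded V = 22.3 × 1.00/151.0 = 0.1477 V.
Loaded: R₂‖R_L = 0.7354 kΩ, giving V = 22.3 × 0.7354/150.7 = 0.1088 V.
Drop = (0.1477 − 0.1088) / 0.1477 = 26.3 %.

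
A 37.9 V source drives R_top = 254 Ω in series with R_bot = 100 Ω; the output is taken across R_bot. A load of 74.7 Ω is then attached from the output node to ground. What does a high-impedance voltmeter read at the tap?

V_out ≈ 5.46 V

The load sits in parallel with R_bot: R_bot‖R_L = (100 × 74.7) / (100 + 74.7) = 42.76 Ω.
V_out = 37.9 × 42.76 / (254 + 42.76) = 37.9 × 42.76/296.8 = 5.46 V.
(Unloaded it would have been 10.7 V.)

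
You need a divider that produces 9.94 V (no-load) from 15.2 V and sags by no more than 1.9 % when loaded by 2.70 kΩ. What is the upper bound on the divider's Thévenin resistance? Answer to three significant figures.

R_th ≤ 52.3 Ω

Loading drop = R_th/(R_th + R_L) ≤ 0.0190, so R_th ≤ R_L · ε/(1−ε) = 2.70 kΩ × 0.0190/0.9810 = 52.3 Ω.
(Any R1, R2 with R2/(R1+R2) = 0.654 and R1‖R2 ≤ 52.3 Ω will meet the spec.)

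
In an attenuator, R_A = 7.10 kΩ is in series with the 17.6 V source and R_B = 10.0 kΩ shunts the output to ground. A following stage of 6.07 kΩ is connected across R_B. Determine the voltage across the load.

V_out ≈ 6.11 V

The load sits in parallel with R_B: R_B‖R_L = (10.0 × 6.07) / (10.0 + 6.07) = 3.777 kΩ.
V_out = 17.6 × 3.777 / (7.10 + 3.777) = 17.6 × 3.777/10.88 = 6.11 V.
(Unloaded it would have been 10.3 V.)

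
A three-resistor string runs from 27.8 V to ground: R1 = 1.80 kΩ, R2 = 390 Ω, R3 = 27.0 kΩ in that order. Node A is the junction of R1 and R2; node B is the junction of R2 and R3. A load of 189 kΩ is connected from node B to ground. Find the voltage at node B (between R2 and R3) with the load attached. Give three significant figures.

V ≈ 25.4 V

At node B, R3 is in parallel with the load: R3‖R_L = 23620 Ω.
Below node A the resistance is R2 + (R3‖R_L) = 24020 Ω, so V_A = 27.8 × 24020/25820 = 25.86 V.
Then V_B = V_A × (R3‖R_L)/(R2 + R3‖R_L) = 25.86 × 23620/24020 = 25.4 V.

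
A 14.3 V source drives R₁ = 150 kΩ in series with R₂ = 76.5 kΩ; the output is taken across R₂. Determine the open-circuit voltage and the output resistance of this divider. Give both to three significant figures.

V_th = 4.83 V, R_th = 50.7 kΩ

V_th is the open-circuit tap voltage: 14.3 × 76.5/(150 + 76.5) = 4.83 V.
With the supply zeroed, R₁ and R₂ appear in parallel from the tap: R_th = R₁‖R₂ = (150 × 76.5)/226.5 = 50.7 kΩ.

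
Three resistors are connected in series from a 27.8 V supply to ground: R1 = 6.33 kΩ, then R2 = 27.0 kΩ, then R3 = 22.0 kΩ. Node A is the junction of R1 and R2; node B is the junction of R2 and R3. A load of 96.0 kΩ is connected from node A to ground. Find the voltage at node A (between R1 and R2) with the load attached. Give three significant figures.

V ≈ 23.3 V

Below node A the series string R2+R3 = 49.00 kΩ sits in parallel with the 96.0 kΩ load: 32.44 kΩ.
V_A = 27.8 × 32.44/(6.33 + 32.44) = 23.3 V.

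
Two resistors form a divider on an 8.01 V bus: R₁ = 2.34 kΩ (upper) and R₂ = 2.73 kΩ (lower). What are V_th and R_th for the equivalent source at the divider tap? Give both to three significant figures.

V_th = 4.31 V, R_th = 1.26 kΩ

V_th is the open-circuit tap voltage: 8.01 × 2.73/(2.34 + 2.73) = 4.31 V.
With the supply zeroed, R₁ and R₂ appear in parallel from the tap: R_th = R₁‖R₂ = (2.34 × 2.73)/5.070 = 1.26 kΩ.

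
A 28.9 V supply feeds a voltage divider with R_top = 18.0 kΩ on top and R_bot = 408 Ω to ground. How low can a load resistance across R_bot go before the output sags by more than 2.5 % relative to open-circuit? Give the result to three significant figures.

R_L(min) ≈ 15.6 kΩ

Output resistance R_th = R_top‖R_bot = (18000 × 408)/18410 = 399.0 Ω.
The fractional drop is R_th/(R_th + R_L); requiring this ≤ 0.0250 gives R_L ≥ R_th(1/0.0250 − 1) = 399.0 × 39.00 = 15.6 kΩ.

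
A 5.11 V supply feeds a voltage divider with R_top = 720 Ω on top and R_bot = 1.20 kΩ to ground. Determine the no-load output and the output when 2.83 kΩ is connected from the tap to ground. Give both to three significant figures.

Unloaded: 3.19 V; loaded: 2.76 V

Open-circuit: V = 5.11 × 1200/(720 + 1200) = 3.19 V.
With the load, R_bot becomes R_bot‖R_L = 842.7 Ω, so V = 5.11 × 842.7/1563 = 2.76 V.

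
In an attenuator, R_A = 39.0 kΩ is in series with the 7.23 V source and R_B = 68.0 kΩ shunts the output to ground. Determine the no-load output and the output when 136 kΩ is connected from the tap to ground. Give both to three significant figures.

Open-circuit: V = 7.23 × 68.0/(39.0 + 68.0) = 4.59 V.
With the load, R_B becomes R_B‖R_L = 45.33 kΩ, so V = 7.23 × 45.33/84.33 = 3.89 V.

Unloaded: 4.59 V; loaded: 3.89 V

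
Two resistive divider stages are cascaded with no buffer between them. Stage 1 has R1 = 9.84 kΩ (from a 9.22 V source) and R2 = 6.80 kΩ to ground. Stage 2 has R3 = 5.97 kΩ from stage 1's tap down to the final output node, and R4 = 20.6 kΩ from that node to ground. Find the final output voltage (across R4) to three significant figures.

V_out ≈ 2.54 V

Stage 2 presents R3+R4 = 26.57 kΩ as a load on stage 1's tap.
Stage 1's lower leg becomes R2‖(R3+R4) = 5.414 kΩ, so V_mid = 9.22 × 5.414/15.25 = 3.273 V.
Stage 2 is itself unloaded: V_out = V_mid × R4/(R3+R4) = 3.273 × 20.6/26.57 = 2.54 V.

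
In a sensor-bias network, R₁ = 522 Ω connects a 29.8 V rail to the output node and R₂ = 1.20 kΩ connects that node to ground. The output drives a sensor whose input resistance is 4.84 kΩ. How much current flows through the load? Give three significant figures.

R₂‖R_L = 961.6 Ω; V_out = 29.8 × 961.6/1484 = 19.31 V.
I_L = V_out / R_L = 19.31 / 4.84 kΩ = 3.99 mA.

I_L ≈ 3.99 mA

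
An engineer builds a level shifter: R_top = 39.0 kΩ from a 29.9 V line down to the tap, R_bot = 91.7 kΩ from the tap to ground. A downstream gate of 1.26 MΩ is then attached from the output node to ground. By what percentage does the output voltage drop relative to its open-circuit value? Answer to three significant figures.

The divider's output (Thévenin) resistance is R_top‖R_bot = 27.36 kΩ.
Fractional drop under load = R_th/(R_th + R_L) = 27.36 / (27.36 + 1260) = 0.02125.
So the output falls by 2.13 %.

2.13 %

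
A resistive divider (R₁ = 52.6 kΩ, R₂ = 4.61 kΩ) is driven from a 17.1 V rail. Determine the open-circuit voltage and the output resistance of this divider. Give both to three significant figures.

V_th = 1.38 V, R_th = 4.24 kΩ

V_th is the open-circuit tap voltage: 17.1 × 4.61/(52.6 + 4.61) = 1.38 V.
With the supply zeroed, R₁ and R₂ appear in parallel from the tap: R_th = R₁‖R₂ = (52.6 × 4.61)/57.21 = 4.24 kΩ.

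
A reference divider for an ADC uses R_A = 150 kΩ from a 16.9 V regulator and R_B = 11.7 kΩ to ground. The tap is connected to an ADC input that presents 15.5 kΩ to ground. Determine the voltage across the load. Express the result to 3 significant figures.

The load sits in parallel with R_B: R_B‖R_L = (11.7 × 15.5) / (11.7 + 15.5) = 6.667 kΩ.
V_out = 16.9 × 6.667 / (150 + 6.667) = 16.9 × 6.667/156.7 = 0.719 V.

V_out ≈ 0.719 V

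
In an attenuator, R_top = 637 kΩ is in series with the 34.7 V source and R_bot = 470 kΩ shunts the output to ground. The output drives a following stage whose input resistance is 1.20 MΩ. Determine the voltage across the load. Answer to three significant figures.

The load sits in parallel with R_bot: R_bot‖R_L = (470 × 1200) / (470 + 1200) = 337.7 kΩ.
V_out = 34.7 × 337.7 / (637 + 337.7) = 34.7 × 337.7/974.7 = 12.0 V.
(Unloaded it would have been 14.7 V.)

V_out ≈ 12.0 V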